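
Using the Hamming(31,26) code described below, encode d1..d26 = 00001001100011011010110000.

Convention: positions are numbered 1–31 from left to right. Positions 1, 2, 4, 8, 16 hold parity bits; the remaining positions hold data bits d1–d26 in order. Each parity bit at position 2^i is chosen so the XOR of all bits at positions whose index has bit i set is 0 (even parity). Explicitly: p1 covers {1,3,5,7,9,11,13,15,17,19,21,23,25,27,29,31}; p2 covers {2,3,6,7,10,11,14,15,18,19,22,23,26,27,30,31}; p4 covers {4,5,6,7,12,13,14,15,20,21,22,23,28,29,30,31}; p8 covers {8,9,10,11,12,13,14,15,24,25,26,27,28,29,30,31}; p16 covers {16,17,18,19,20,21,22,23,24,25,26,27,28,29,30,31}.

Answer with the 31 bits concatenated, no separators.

Place data at non-parity positions: p1 p2 0 p4 0 0 0 p8 1 0 0 1 1 0 0 p16 0 1 1 0 1 1 0 1 0 1 1 0 0 0 0
p1 (pos 1,3,5,7,9,11,13,15,17,19,21,23,25,27,29,31): XOR of data positions = 0⊕0⊕0⊕1⊕0⊕1⊕0⊕0⊕1⊕1⊕0⊕0⊕1⊕0⊕0 = 1
p2 (pos 2,3,6,7,10,11,14,15,18,19,22,23,26,27,30,31): XOR of data positions = 0⊕0⊕0⊕0⊕0⊕0⊕0⊕1⊕1⊕1⊕0⊕1⊕1⊕0⊕0 = 1
p4 (pos 4,5,6,7,12,13,14,15,20,21,22,23,28,29,30,31): XOR of data positions = 0⊕0⊕0⊕1⊕1⊕0⊕0⊕0⊕1⊕1⊕0⊕0⊕0⊕0⊕0 = 0
p8 (pos 8,9,10,11,12,13,14,15,24,25,26,27,28,29,30,31): XOR of data positions = 1⊕0⊕0⊕1⊕1⊕0⊕0⊕1⊕0⊕1⊕1⊕0⊕0⊕0⊕0 = 0
p16 (pos 16,17,18,19,20,21,22,23,24,25,26,27,28,29,30,31): XOR of data positions = 0⊕1⊕1⊕0⊕1⊕1⊕0⊕1⊕0⊕1⊕1⊕0⊕0⊕0⊕0 = 1
Codeword: 1100000010011001011011010110000

1100000010011001011011010110000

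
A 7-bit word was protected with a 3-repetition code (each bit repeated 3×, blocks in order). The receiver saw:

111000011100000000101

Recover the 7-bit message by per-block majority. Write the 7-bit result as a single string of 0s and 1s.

1010001

Block 1 (111): 3 ones → 1
Block 2 (000): 0 ones → 0
Block 3 (011): 2 ones → 1
Block 4 (100): 1 one → 0
Block 5 (000): 0 ones → 0
Block 6 (000): 0 ones → 0
Block 7 (101): 2 ones → 1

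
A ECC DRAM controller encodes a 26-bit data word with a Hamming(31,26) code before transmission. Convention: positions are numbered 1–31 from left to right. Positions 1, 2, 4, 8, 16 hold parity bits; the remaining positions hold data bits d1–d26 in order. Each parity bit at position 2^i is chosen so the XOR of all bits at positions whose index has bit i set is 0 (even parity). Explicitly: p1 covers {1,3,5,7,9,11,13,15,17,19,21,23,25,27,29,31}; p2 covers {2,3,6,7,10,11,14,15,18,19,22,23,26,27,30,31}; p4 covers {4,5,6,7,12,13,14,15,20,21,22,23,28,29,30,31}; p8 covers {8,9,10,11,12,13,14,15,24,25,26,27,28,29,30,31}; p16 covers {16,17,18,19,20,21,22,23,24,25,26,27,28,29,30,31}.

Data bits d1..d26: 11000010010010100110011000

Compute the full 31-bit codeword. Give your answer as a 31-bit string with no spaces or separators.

Place data at non-parity positions: p1 p2 1 p4 1 0 0 p8 0 0 1 0 0 1 0 p16 0 1 0 1 0 0 1 1 0 0 1 1 0 0 0
p1 (pos 1,3,5,7,9,11,13,15,17,19,21,23,25,27,29,31): XOR of data positions = 1⊕1⊕0⊕0⊕1⊕0⊕0⊕0⊕0⊕0⊕1⊕0⊕1⊕0⊕0 = 1
p2 (pos 2,3,6,7,10,11,14,15,18,19,22,23,26,27,30,31): XOR of data positions = 1⊕0⊕0⊕0⊕1⊕1⊕0⊕1⊕0⊕0⊕1⊕0⊕1⊕0⊕0 = 0
p4 (pos 4,5,6,7,12,13,14,15,20,21,22,23,28,29,30,31): XOR of data positions = 1⊕0⊕0⊕0⊕0⊕1⊕0⊕1⊕0⊕0⊕1⊕1⊕0⊕0⊕0 = 1
p8 (pos 8,9,10,11,12,13,14,15,24,25,26,27,28,29,30,31): XOR of data positions = 0⊕0⊕1⊕0⊕0⊕1⊕0⊕1⊕0⊕0⊕1⊕1⊕0⊕0⊕0 = 1
p16 (pos 16,17,18,19,20,21,22,23,24,25,26,27,28,29,30,31): XOR of data positions = 0⊕1⊕0⊕1⊕0⊕0⊕1⊕1⊕0⊕0⊕1⊕1⊕0⊕0⊕0 = 0
Codeword: 1011100100100100010100110011000

1011100100100100010100110011000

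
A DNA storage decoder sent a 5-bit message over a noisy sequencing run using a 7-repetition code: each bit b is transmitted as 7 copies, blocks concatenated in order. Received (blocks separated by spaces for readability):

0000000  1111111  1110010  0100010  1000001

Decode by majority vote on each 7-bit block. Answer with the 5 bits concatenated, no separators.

01100

Block 1 (0000000): 0 ones → 0
Block 2 (1111111): 7 ones → 1
Block 3 (1110010): 4 ones → 1
Block 4 (0100010): 2 ones → 0
Block 5 (1000001): 2 ones → 0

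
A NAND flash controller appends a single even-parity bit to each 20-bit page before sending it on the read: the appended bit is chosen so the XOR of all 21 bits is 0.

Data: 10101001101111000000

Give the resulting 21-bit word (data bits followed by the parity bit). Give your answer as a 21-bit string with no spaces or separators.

101010011011110000001

XOR of the 20 data bits: 1⊕0⊕1⊕0⊕1⊕0⊕0⊕1⊕1⊕0⊕1⊕1⊕1⊕1⊕0⊕0⊕0⊕0⊕0⊕0 = 1
Parity bit = 1 (so all 21 bits XOR to 0).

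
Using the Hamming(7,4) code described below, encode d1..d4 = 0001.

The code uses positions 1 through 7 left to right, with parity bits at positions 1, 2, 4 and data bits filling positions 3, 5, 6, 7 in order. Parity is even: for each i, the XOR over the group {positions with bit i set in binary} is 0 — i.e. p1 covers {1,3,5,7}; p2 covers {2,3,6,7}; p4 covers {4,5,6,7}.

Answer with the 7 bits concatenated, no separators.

1101001

Place data at non-parity positions: p1 p2 0 p4 0 0 1
p1 (pos 1,3,5,7): XOR of data positions = 0⊕0⊕1 = 1
p2 (pos 2,3,6,7): XOR of data positions = 0⊕0⊕1 = 1
p4 (pos 4,5,6,7): XOR of data positions = 0⊕0⊕1 = 1
Codeword: 1101001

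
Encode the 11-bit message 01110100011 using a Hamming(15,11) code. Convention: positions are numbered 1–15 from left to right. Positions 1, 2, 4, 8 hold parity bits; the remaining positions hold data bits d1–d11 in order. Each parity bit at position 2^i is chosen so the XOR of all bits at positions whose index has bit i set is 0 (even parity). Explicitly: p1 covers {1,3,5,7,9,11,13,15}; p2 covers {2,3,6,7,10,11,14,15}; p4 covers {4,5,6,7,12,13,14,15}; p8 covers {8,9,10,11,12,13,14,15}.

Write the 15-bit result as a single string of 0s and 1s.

Place data at non-parity positions: p1 p2 0 p4 1 1 1 p8 0 1 0 0 0 1 1
p1 (pos 1,3,5,7,9,11,13,15): XOR of data positions = 0⊕1⊕1⊕0⊕0⊕0⊕1 = 1
p2 (pos 2,3,6,7,10,11,14,15): XOR of data positions = 0⊕1⊕1⊕1⊕0⊕1⊕1 = 1
p4 (pos 4,5,6,7,12,13,14,15): XOR of data positions = 1⊕1⊕1⊕0⊕0⊕1⊕1 = 1
p8 (pos 8,9,10,11,12,13,14,15): XOR of data positions = 0⊕1⊕0⊕0⊕0⊕1⊕1 = 1
Codeword: 110111110100011

110111110100011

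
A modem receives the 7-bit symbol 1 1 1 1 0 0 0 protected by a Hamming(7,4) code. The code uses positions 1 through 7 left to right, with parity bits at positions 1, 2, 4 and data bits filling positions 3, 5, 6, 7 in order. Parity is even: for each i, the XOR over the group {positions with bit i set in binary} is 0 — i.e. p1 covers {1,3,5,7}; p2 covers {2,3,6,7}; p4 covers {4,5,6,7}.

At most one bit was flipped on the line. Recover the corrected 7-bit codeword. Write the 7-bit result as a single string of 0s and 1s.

s1 (pos 1,3,5,7): 1⊕1⊕0⊕0 = 0
s2 (pos 2,3,6,7): 1⊕1⊕0⊕0 = 0
s4 (pos 4,5,6,7): 1⊕0⊕0⊕0 = 1
Syndrome s4…s1 = 100 → error at position 4.
Flip position 4: 1111000 → 1110000

1110000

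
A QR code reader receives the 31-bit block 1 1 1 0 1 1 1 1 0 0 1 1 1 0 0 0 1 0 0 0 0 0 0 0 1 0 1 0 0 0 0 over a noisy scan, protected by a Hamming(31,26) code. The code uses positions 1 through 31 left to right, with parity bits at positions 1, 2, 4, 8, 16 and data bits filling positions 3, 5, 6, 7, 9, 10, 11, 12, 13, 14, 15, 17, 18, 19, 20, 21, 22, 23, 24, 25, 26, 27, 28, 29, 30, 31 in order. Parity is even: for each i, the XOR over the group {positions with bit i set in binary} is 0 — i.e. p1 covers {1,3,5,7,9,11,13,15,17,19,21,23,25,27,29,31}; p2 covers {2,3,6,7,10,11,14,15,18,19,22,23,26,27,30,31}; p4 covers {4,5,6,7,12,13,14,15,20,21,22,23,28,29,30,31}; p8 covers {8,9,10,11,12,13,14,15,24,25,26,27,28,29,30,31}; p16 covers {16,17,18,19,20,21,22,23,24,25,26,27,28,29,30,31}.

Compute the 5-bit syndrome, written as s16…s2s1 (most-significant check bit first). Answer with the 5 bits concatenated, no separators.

s1 (pos 1,3,5,7,9,11,13,15,17,19,21,23,25,27,29,31): 1⊕1⊕1⊕1⊕0⊕1⊕1⊕0⊕1⊕0⊕0⊕0⊕1⊕1⊕0⊕0 = 1
s2 (pos 2,3,6,7,10,11,14,15,18,19,22,23,26,27,30,31): 1⊕1⊕1⊕1⊕0⊕1⊕0⊕0⊕0⊕0⊕0⊕0⊕0⊕1⊕0⊕0 = 0
s4 (pos 4,5,6,7,12,13,14,15,20,21,22,23,28,29,30,31): 0⊕1⊕1⊕1⊕1⊕1⊕0⊕0⊕0⊕0⊕0⊕0⊕0⊕0⊕0⊕0 = 1
s8 (pos 8,9,10,11,12,13,14,15,24,25,26,27,28,29,30,31): 1⊕0⊕0⊕1⊕1⊕1⊕0⊕0⊕0⊕1⊕0⊕1⊕0⊕0⊕0⊕0 = 0
s16 (pos 16,17,18,19,20,21,22,23,24,25,26,27,28,29,30,31): 0⊕1⊕0⊕0⊕0⊕0⊕0⊕0⊕0⊕1⊕0⊕1⊕0⊕0⊕0⊕0 = 1
Syndrome s16…s1 = 10101 → error at position 21.

10101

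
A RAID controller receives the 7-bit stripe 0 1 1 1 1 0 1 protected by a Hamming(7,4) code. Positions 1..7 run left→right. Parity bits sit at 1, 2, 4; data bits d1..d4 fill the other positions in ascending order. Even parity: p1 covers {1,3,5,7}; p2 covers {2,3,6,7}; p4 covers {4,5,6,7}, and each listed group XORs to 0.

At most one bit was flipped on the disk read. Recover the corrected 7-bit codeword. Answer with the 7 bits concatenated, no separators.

s1 (pos 1,3,5,7): 0⊕1⊕1⊕1 = 1
s2 (pos 2,3,6,7): 1⊕1⊕0⊕1 = 1
s4 (pos 4,5,6,7): 1⊕1⊕0⊕1 = 1
Syndrome s4…s1 = 111 → error at position 7.
Flip position 7: 0111101 → 0111100

0111100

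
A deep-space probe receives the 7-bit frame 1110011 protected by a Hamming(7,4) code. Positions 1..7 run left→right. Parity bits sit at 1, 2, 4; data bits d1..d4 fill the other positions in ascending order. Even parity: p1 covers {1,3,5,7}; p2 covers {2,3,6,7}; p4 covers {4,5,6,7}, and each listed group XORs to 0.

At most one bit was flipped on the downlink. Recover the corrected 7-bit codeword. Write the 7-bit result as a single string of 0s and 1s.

0110011

s1 (pos 1,3,5,7): 1⊕1⊕0⊕1 = 1
s2 (pos 2,3,6,7): 1⊕1⊕1⊕1 = 0
s4 (pos 4,5,6,7): 0⊕0⊕1⊕1 = 0
Syndrome s4…s1 = 001 → error at position 1.
Flip position 1: 1110011 → 0110011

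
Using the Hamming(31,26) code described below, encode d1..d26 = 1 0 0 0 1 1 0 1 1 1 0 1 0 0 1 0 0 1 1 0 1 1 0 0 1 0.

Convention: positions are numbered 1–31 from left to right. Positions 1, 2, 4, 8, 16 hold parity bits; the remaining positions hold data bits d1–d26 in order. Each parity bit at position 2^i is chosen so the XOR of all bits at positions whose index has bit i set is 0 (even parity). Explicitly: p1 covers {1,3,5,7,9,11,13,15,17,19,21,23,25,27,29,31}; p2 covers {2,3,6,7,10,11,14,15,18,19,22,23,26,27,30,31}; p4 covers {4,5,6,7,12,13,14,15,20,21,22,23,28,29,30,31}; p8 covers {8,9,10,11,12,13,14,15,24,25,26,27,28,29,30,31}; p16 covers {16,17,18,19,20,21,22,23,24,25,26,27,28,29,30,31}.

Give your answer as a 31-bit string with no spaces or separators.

0110000111011101100100110110010

Place data at non-parity positions: p1 p2 1 p4 0 0 0 p8 1 1 0 1 1 1 0 p16 1 0 0 1 0 0 1 1 0 1 1 0 0 1 0
p1 (pos 1,3,5,7,9,11,13,15,17,19,21,23,25,27,29,31): XOR of data positions = 1⊕0⊕0⊕1⊕0⊕1⊕0⊕1⊕0⊕0⊕1⊕0⊕1⊕0⊕0 = 0
p2 (pos 2,3,6,7,10,11,14,15,18,19,22,23,26,27,30,31): XOR of data positions = 1⊕0⊕0⊕1⊕0⊕1⊕0⊕0⊕0⊕0⊕1⊕1⊕1⊕1⊕0 = 1
p4 (pos 4,5,6,7,12,13,14,15,20,21,22,23,28,29,30,31): XOR of data positions = 0⊕0⊕0⊕1⊕1⊕1⊕0⊕1⊕0⊕0⊕1⊕0⊕0⊕1⊕0 = 0
p8 (pos 8,9,10,11,12,13,14,15,24,25,26,27,28,29,30,31): XOR of data positions = 1⊕1⊕0⊕1⊕1⊕1⊕0⊕1⊕0⊕1⊕1⊕0⊕0⊕1⊕0 = 1
p16 (pos 16,17,18,19,20,21,22,23,24,25,26,27,28,29,30,31): XOR of data positions = 1⊕0⊕0⊕1⊕0⊕0⊕1⊕1⊕0⊕1⊕1⊕0⊕0⊕1⊕0 = 1
Codeword: 0110000111011101100100110110010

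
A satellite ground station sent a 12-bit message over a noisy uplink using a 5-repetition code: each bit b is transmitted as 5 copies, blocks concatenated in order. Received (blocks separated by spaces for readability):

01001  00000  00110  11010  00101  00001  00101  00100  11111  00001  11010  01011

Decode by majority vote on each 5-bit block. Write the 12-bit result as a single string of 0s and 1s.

000100001011

Block 1 (01001): 2 ones → 0
Block 2 (00000): 0 ones → 0
Block 3 (00110): 2 ones → 0
Block 4 (11010): 3 ones → 1
Block 5 (00101): 2 ones → 0
Block 6 (00001): 1 one → 0
Block 7 (00101): 2 ones → 0
Block 8 (00100): 1 one → 0
Block 9 (11111): 5 ones → 1
Block 10 (00001): 1 one → 0
Block 11 (11010): 3 ones → 1
Block 12 (01011): 3 ones → 1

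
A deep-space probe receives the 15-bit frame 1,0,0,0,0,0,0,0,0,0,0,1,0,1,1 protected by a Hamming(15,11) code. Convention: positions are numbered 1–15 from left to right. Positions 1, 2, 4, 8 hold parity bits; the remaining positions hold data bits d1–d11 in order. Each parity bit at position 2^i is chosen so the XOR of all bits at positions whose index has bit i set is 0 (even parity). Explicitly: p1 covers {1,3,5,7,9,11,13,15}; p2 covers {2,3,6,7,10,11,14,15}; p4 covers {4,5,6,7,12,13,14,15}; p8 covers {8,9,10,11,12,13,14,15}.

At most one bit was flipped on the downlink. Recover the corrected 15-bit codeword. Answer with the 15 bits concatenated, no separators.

100000000000011

s1 (pos 1,3,5,7,9,11,13,15): 1⊕0⊕0⊕0⊕0⊕0⊕0⊕1 = 0
s2 (pos 2,3,6,7,10,11,14,15): 0⊕0⊕0⊕0⊕0⊕0⊕1⊕1 = 0
s4 (pos 4,5,6,7,12,13,14,15): 0⊕0⊕0⊕0⊕1⊕0⊕1⊕1 = 1
s8 (pos 8,9,10,11,12,13,14,15): 0⊕0⊕0⊕0⊕1⊕0⊕1⊕1 = 1
Syndrome s8…s1 = 1100 → error at position 12.
Flip position 12: 100000000001011 → 100000000000011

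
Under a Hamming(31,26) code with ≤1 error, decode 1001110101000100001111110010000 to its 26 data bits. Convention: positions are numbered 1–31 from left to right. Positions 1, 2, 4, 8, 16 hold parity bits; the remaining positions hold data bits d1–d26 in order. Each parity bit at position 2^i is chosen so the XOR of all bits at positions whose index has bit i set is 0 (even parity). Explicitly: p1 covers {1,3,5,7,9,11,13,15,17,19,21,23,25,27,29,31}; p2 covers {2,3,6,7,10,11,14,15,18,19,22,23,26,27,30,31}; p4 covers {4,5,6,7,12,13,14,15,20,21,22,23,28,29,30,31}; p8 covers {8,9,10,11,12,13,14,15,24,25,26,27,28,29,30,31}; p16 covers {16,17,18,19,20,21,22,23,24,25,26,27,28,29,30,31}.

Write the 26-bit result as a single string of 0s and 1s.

01100100010001111110110000

s1 (pos 1,3,5,7,9,11,13,15,17,19,21,23,25,27,29,31): 1⊕0⊕1⊕0⊕0⊕0⊕0⊕0⊕0⊕1⊕1⊕1⊕0⊕1⊕0⊕0 = 0
s2 (pos 2,3,6,7,10,11,14,15,18,19,22,23,26,27,30,31): 0⊕0⊕1⊕0⊕1⊕0⊕1⊕0⊕0⊕1⊕1⊕1⊕0⊕1⊕0⊕0 = 1
s4 (pos 4,5,6,7,12,13,14,15,20,21,22,23,28,29,30,31): 1⊕1⊕1⊕0⊕0⊕0⊕1⊕0⊕1⊕1⊕1⊕1⊕0⊕0⊕0⊕0 = 0
s8 (pos 8,9,10,11,12,13,14,15,24,25,26,27,28,29,30,31): 1⊕0⊕1⊕0⊕0⊕0⊕1⊕0⊕1⊕0⊕0⊕1⊕0⊕0⊕0⊕0 = 1
s16 (pos 16,17,18,19,20,21,22,23,24,25,26,27,28,29,30,31): 0⊕0⊕0⊕1⊕1⊕1⊕1⊕1⊕1⊕0⊕0⊕1⊕0⊕0⊕0⊕0 = 1
Syndrome s16…s1 = 11010 → error at position 26.
Flip position 26: 1001110101000100001111110010000 → 1001110101000100001111110110000
Read data bits from positions 3,5,6,7,9,10,11,12,13,14,15,17,18,19,20,21,22,23,24,25,26,27,28,29,30,31: 01100100010001111110110000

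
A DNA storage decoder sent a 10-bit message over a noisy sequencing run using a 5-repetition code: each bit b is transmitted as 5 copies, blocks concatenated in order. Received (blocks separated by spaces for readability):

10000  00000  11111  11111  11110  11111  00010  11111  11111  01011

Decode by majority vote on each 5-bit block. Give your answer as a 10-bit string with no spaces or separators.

Block 1 (10000): 1 one → 0
Block 2 (00000): 0 ones → 0
Block 3 (11111): 5 ones → 1
Block 4 (11111): 5 ones → 1
Block 5 (11110): 4 ones → 1
Block 6 (11111): 5 ones → 1
Block 7 (00010): 1 one → 0
Block 8 (11111): 5 ones → 1
Block 9 (11111): 5 ones → 1
Block 10 (01011): 3 ones → 1

0011110111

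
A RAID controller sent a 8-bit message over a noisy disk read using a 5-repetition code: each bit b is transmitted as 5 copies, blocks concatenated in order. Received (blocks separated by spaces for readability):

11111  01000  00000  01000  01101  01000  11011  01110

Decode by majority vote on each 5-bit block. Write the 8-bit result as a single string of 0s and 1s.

10001011

Block 1 (11111): 5 ones → 1
Block 2 (01000): 1 one → 0
Block 3 (00000): 0 ones → 0
Block 4 (01000): 1 one → 0
Block 5 (01101): 3 ones → 1
Block 6 (01000): 1 one → 0
Block 7 (11011): 4 ones → 1
Block 8 (01110): 3 ones → 1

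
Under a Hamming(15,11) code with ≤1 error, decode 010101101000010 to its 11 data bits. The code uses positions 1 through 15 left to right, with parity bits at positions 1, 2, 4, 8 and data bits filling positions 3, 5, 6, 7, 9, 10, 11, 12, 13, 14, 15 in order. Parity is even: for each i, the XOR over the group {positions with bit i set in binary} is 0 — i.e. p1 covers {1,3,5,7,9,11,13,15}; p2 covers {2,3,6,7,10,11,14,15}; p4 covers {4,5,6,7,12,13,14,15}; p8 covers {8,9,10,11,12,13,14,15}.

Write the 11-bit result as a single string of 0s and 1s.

s1 (pos 1,3,5,7,9,11,13,15): 0⊕0⊕0⊕1⊕1⊕0⊕0⊕0 = 0
s2 (pos 2,3,6,7,10,11,14,15): 1⊕0⊕1⊕1⊕0⊕0⊕1⊕0 = 0
s4 (pos 4,5,6,7,12,13,14,15): 1⊕0⊕1⊕1⊕0⊕0⊕1⊕0 = 0
s8 (pos 8,9,10,11,12,13,14,15): 0⊕1⊕0⊕0⊕0⊕0⊕1⊕0 = 0
Syndrome s8…s1 = 0000 → no error.
Read data bits from positions 3,5,6,7,9,10,11,12,13,14,15: 00111000010

00111000010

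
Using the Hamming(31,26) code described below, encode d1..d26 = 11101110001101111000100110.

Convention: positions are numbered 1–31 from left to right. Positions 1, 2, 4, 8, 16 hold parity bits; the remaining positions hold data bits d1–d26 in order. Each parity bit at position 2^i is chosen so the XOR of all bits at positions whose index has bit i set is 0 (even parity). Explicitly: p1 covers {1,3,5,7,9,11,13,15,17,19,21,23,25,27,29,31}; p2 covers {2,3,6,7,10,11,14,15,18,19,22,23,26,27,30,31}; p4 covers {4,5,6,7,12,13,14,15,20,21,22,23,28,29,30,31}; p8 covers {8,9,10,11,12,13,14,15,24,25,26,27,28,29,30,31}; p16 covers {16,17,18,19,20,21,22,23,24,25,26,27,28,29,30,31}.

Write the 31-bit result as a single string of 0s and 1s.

1110110111100010101111000100110

Place data at non-parity positions: p1 p2 1 p4 1 1 0 p8 1 1 1 0 0 0 1 p16 1 0 1 1 1 1 0 0 0 1 0 0 1 1 0
p1 (pos 1,3,5,7,9,11,13,15,17,19,21,23,25,27,29,31): XOR of data positions = 1⊕1⊕0⊕1⊕1⊕0⊕1⊕1⊕1⊕1⊕0⊕0⊕0⊕1⊕0 = 1
p2 (pos 2,3,6,7,10,11,14,15,18,19,22,23,26,27,30,31): XOR of data positions = 1⊕1⊕0⊕1⊕1⊕0⊕1⊕0⊕1⊕1⊕0⊕1⊕0⊕1⊕0 = 1
p4 (pos 4,5,6,7,12,13,14,15,20,21,22,23,28,29,30,31): XOR of data positions = 1⊕1⊕0⊕0⊕0⊕0⊕1⊕1⊕1⊕1⊕0⊕0⊕1⊕1⊕0 = 0
p8 (pos 8,9,10,11,12,13,14,15,24,25,26,27,28,29,30,31): XOR of data positions = 1⊕1⊕1⊕0⊕0⊕0⊕1⊕0⊕0⊕1⊕0⊕0⊕1⊕1⊕0 = 1
p16 (pos 16,17,18,19,20,21,22,23,24,25,26,27,28,29,30,31): XOR of data positions = 1⊕0⊕1⊕1⊕1⊕1⊕0⊕0⊕0⊕1⊕0⊕0⊕1⊕1⊕0 = 0
Codeword: 1110110111100010101111000100110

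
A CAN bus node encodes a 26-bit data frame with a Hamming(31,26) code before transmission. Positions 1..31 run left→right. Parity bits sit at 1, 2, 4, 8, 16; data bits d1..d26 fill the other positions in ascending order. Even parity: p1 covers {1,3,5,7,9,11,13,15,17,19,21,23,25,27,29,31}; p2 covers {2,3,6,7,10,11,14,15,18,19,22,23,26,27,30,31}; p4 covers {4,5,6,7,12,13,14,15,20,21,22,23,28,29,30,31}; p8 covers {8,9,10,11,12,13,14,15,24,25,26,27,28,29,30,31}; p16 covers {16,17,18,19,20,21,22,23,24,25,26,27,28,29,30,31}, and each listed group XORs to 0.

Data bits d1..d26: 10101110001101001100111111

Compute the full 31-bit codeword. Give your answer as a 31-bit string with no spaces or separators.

Place data at non-parity positions: p1 p2 1 p4 0 1 0 p8 1 1 1 0 0 0 1 p16 1 0 1 0 0 1 1 0 0 1 1 1 1 1 1
p1 (pos 1,3,5,7,9,11,13,15,17,19,21,23,25,27,29,31): XOR of data positions = 1⊕0⊕0⊕1⊕1⊕0⊕1⊕1⊕1⊕0⊕1⊕0⊕1⊕1⊕1 = 0
p2 (pos 2,3,6,7,10,11,14,15,18,19,22,23,26,27,30,31): XOR of data positions = 1⊕1⊕0⊕1⊕1⊕0⊕1⊕0⊕1⊕1⊕1⊕1⊕1⊕1⊕1 = 0
p4 (pos 4,5,6,7,12,13,14,15,20,21,22,23,28,29,30,31): XOR of data positions = 0⊕1⊕0⊕0⊕0⊕0⊕1⊕0⊕0⊕1⊕1⊕1⊕1⊕1⊕1 = 0
p8 (pos 8,9,10,11,12,13,14,15,24,25,26,27,28,29,30,31): XOR of data positions = 1⊕1⊕1⊕0⊕0⊕0⊕1⊕0⊕0⊕1⊕1⊕1⊕1⊕1⊕1 = 0
p16 (pos 16,17,18,19,20,21,22,23,24,25,26,27,28,29,30,31): XOR of data positions = 1⊕0⊕1⊕0⊕0⊕1⊕1⊕0⊕0⊕1⊕1⊕1⊕1⊕1⊕1 = 0
Codeword: 0010010011100010101001100111111

0010010011100010101001100111111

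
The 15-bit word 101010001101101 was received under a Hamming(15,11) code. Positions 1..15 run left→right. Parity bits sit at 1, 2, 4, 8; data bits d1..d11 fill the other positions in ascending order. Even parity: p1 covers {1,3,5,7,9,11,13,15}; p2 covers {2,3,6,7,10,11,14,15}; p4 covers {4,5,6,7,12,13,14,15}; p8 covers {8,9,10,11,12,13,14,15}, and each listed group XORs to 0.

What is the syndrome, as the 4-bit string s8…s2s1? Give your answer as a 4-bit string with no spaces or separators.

s1 (pos 1,3,5,7,9,11,13,15): 1⊕1⊕1⊕0⊕1⊕0⊕1⊕1 = 0
s2 (pos 2,3,6,7,10,11,14,15): 0⊕1⊕0⊕0⊕1⊕0⊕0⊕1 = 1
s4 (pos 4,5,6,7,12,13,14,15): 0⊕1⊕0⊕0⊕1⊕1⊕0⊕1 = 0
s8 (pos 8,9,10,11,12,13,14,15): 0⊕1⊕1⊕0⊕1⊕1⊕0⊕1 = 1
Syndrome s8…s1 = 1010 → error at position 10.

1010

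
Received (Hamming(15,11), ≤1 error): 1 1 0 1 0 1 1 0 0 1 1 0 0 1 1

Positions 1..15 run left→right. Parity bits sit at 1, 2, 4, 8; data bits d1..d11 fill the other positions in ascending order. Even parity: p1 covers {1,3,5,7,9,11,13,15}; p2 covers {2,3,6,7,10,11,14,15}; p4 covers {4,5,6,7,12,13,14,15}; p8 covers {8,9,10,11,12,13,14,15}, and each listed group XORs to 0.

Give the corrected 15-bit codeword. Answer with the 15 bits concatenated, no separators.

s1 (pos 1,3,5,7,9,11,13,15): 1⊕0⊕0⊕1⊕0⊕1⊕0⊕1 = 0
s2 (pos 2,3,6,7,10,11,14,15): 1⊕0⊕1⊕1⊕1⊕1⊕1⊕1 = 1
s4 (pos 4,5,6,7,12,13,14,15): 1⊕0⊕1⊕1⊕0⊕0⊕1⊕1 = 1
s8 (pos 8,9,10,11,12,13,14,15): 0⊕0⊕1⊕1⊕0⊕0⊕1⊕1 = 0
Syndrome s8…s1 = 0110 → error at position 6.
Flip position 6: 110101100110011 → 110100100110011

110100100110011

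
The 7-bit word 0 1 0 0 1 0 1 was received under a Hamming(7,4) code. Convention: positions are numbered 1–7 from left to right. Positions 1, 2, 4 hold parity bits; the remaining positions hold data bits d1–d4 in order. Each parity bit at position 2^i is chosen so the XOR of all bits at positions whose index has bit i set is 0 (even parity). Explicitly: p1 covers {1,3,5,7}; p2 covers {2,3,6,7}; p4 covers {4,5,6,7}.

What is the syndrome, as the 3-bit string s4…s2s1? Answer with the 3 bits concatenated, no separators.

000

s1 (pos 1,3,5,7): 0⊕0⊕1⊕1 = 0
s2 (pos 2,3,6,7): 1⊕0⊕0⊕1 = 0
s4 (pos 4,5,6,7): 0⊕1⊕0⊕1 = 0
Syndrome s4…s1 = 000 → no error.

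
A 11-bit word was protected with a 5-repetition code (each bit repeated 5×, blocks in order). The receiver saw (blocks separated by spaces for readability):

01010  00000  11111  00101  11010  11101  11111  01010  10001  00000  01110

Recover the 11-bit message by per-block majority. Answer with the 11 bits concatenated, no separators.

Block 1 (01010): 2 ones → 0
Block 2 (00000): 0 ones → 0
Block 3 (11111): 5 ones → 1
Block 4 (00101): 2 ones → 0
Block 5 (11010): 3 ones → 1
Block 6 (11101): 4 ones → 1
Block 7 (11111): 5 ones → 1
Block 8 (01010): 2 ones → 0
Block 9 (10001): 2 ones → 0
Block 10 (00000): 0 ones → 0
Block 11 (01110): 3 ones → 1

00101110001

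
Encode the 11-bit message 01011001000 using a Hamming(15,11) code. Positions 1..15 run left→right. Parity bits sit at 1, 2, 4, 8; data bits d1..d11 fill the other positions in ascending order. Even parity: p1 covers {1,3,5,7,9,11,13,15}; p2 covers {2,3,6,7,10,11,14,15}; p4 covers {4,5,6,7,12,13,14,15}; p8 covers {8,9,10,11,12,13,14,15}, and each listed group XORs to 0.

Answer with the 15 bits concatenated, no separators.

Place data at non-parity positions: p1 p2 0 p4 1 0 1 p8 1 0 0 1 0 0 0
p1 (pos 1,3,5,7,9,11,13,15): XOR of data positions = 0⊕1⊕1⊕1⊕0⊕0⊕0 = 1
p2 (pos 2,3,6,7,10,11,14,15): XOR of data positions = 0⊕0⊕1⊕0⊕0⊕0⊕0 = 1
p4 (pos 4,5,6,7,12,13,14,15): XOR of data positions = 1⊕0⊕1⊕1⊕0⊕0⊕0 = 1
p8 (pos 8,9,10,11,12,13,14,15): XOR of data positions = 1⊕0⊕0⊕1⊕0⊕0⊕0 = 0
Codeword: 110110101001000

110110101001000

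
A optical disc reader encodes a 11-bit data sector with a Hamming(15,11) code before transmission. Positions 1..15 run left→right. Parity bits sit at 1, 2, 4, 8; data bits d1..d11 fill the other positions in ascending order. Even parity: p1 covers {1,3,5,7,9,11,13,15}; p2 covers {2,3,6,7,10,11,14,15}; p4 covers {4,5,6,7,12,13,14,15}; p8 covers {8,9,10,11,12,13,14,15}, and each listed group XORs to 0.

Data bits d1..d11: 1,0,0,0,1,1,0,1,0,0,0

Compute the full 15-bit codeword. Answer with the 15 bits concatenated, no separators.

001100011101000

Place data at non-parity positions: p1 p2 1 p4 0 0 0 p8 1 1 0 1 0 0 0
p1 (pos 1,3,5,7,9,11,13,15): XOR of data positions = 1⊕0⊕0⊕1⊕0⊕0⊕0 = 0
p2 (pos 2,3,6,7,10,11,14,15): XOR of data positions = 1⊕0⊕0⊕1⊕0⊕0⊕0 = 0
p4 (pos 4,5,6,7,12,13,14,15): XOR of data positions = 0⊕0⊕0⊕1⊕0⊕0⊕0 = 1
p8 (pos 8,9,10,11,12,13,14,15): XOR of data positions = 1⊕1⊕0⊕1⊕0⊕0⊕0 = 1
Codeword: 001100011101000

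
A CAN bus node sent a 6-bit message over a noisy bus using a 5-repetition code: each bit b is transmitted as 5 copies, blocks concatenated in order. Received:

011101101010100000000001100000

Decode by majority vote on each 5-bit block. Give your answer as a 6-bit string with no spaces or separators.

Block 1 (01110): 3 ones → 1
Block 2 (11010): 3 ones → 1
Block 3 (10100): 2 ones → 0
Block 4 (00000): 0 ones → 0
Block 5 (00011): 2 ones → 0
Block 6 (00000): 0 ones → 0

110000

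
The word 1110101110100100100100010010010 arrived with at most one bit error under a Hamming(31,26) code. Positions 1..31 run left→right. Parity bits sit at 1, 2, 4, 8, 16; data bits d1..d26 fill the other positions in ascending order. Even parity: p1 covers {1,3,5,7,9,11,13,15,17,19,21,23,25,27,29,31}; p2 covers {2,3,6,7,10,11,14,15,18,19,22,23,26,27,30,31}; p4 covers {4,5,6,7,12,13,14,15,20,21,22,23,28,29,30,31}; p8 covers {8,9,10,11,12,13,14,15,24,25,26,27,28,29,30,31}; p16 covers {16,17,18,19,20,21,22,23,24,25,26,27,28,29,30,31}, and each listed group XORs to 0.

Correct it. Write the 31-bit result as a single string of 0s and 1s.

s1 (pos 1,3,5,7,9,11,13,15,17,19,21,23,25,27,29,31): 1⊕1⊕1⊕1⊕1⊕1⊕0⊕0⊕1⊕0⊕0⊕0⊕0⊕1⊕0⊕0 = 0
s2 (pos 2,3,6,7,10,11,14,15,18,19,22,23,26,27,30,31): 1⊕1⊕0⊕1⊕0⊕1⊕1⊕0⊕0⊕0⊕0⊕0⊕0⊕1⊕1⊕0 = 1
s4 (pos 4,5,6,7,12,13,14,15,20,21,22,23,28,29,30,31): 0⊕1⊕0⊕1⊕0⊕0⊕1⊕0⊕1⊕0⊕0⊕0⊕0⊕0⊕1⊕0 = 1
s8 (pos 8,9,10,11,12,13,14,15,24,25,26,27,28,29,30,31): 1⊕1⊕0⊕1⊕0⊕0⊕1⊕0⊕1⊕0⊕0⊕1⊕0⊕0⊕1⊕0 = 1
s16 (pos 16,17,18,19,20,21,22,23,24,25,26,27,28,29,30,31): 0⊕1⊕0⊕0⊕1⊕0⊕0⊕0⊕1⊕0⊕0⊕1⊕0⊕0⊕1⊕0 = 1
Syndrome s16…s1 = 11110 → error at position 30.
Flip position 30: 1110101110100100100100010010010 → 1110101110100100100100010010000

1110101110100100100100010010000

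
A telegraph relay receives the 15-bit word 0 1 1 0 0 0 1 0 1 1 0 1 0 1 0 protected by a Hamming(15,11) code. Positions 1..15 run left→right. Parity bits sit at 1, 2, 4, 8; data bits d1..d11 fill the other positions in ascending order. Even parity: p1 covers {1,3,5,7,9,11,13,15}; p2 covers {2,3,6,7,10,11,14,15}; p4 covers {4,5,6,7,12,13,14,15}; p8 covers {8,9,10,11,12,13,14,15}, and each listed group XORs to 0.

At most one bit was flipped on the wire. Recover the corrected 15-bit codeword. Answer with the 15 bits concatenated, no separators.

s1 (pos 1,3,5,7,9,11,13,15): 0⊕1⊕0⊕1⊕1⊕0⊕0⊕0 = 1
s2 (pos 2,3,6,7,10,11,14,15): 1⊕1⊕0⊕1⊕1⊕0⊕1⊕0 = 1
s4 (pos 4,5,6,7,12,13,14,15): 0⊕0⊕0⊕1⊕1⊕0⊕1⊕0 = 1
s8 (pos 8,9,10,11,12,13,14,15): 0⊕1⊕1⊕0⊕1⊕0⊕1⊕0 = 0
Syndrome s8…s1 = 0111 → error at position 7.
Flip position 7: 011000101101010 → 011000001101010

011000001101010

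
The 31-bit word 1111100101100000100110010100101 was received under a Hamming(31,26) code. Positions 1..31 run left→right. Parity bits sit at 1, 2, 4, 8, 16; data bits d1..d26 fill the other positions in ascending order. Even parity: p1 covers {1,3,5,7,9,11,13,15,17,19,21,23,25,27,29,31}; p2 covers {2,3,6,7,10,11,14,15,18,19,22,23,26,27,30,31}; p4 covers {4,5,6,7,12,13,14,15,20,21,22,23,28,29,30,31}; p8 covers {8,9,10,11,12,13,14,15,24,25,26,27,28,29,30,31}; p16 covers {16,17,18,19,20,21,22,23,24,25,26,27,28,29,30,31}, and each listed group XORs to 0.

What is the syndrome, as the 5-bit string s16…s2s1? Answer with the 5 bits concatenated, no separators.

11000

s1 (pos 1,3,5,7,9,11,13,15,17,19,21,23,25,27,29,31): 1⊕1⊕1⊕0⊕0⊕1⊕0⊕0⊕1⊕0⊕1⊕0⊕0⊕0⊕1⊕1 = 0
s2 (pos 2,3,6,7,10,11,14,15,18,19,22,23,26,27,30,31): 1⊕1⊕0⊕0⊕1⊕1⊕0⊕0⊕0⊕0⊕0⊕0⊕1⊕0⊕0⊕1 = 0
s4 (pos 4,5,6,7,12,13,14,15,20,21,22,23,28,29,30,31): 1⊕1⊕0⊕0⊕0⊕0⊕0⊕0⊕1⊕1⊕0⊕0⊕0⊕1⊕0⊕1 = 0
s8 (pos 8,9,10,11,12,13,14,15,24,25,26,27,28,29,30,31): 1⊕0⊕1⊕1⊕0⊕0⊕0⊕0⊕1⊕0⊕1⊕0⊕0⊕1⊕0⊕1 = 1
s16 (pos 16,17,18,19,20,21,22,23,24,25,26,27,28,29,30,31): 0⊕1⊕0⊕0⊕1⊕1⊕0⊕0⊕1⊕0⊕1⊕0⊕0⊕1⊕0⊕1 = 1
Syndrome s16…s1 = 11000 → error at position 24.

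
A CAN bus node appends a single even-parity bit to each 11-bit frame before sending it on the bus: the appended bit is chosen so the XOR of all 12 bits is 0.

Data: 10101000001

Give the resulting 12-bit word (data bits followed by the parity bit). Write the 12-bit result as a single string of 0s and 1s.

101010000010

XOR of the 11 data bits: 1⊕0⊕1⊕0⊕1⊕0⊕0⊕0⊕0⊕0⊕1 = 0
Parity bit = 0 (so all 12 bits XOR to 0).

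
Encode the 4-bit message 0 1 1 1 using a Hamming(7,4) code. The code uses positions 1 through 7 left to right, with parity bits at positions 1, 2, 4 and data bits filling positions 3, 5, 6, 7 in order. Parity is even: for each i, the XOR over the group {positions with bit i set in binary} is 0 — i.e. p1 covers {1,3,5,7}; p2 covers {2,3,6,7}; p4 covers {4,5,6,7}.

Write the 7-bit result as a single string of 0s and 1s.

Place data at non-parity positions: p1 p2 0 p4 1 1 1
p1 (pos 1,3,5,7): XOR of data positions = 0⊕1⊕1 = 0
p2 (pos 2,3,6,7): XOR of data positions = 0⊕1⊕1 = 0
p4 (pos 4,5,6,7): XOR of data positions = 1⊕1⊕1 = 1
Codeword: 0001111

0001111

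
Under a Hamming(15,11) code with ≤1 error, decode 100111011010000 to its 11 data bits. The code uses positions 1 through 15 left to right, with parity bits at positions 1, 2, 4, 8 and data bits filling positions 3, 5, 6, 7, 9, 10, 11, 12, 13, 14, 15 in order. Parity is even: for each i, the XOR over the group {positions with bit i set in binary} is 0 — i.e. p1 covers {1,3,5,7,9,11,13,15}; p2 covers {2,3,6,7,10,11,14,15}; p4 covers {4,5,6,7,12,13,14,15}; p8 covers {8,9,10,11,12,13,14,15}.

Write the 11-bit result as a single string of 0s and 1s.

s1 (pos 1,3,5,7,9,11,13,15): 1⊕0⊕1⊕0⊕1⊕1⊕0⊕0 = 0
s2 (pos 2,3,6,7,10,11,14,15): 0⊕0⊕1⊕0⊕0⊕1⊕0⊕0 = 0
s4 (pos 4,5,6,7,12,13,14,15): 1⊕1⊕1⊕0⊕0⊕0⊕0⊕0 = 1
s8 (pos 8,9,10,11,12,13,14,15): 1⊕1⊕0⊕1⊕0⊕0⊕0⊕0 = 1
Syndrome s8…s1 = 1100 → error at position 12.
Flip position 12: 100111011010000 → 100111011011000
Read data bits from positions 3,5,6,7,9,10,11,12,13,14,15: 01101011000

01101011000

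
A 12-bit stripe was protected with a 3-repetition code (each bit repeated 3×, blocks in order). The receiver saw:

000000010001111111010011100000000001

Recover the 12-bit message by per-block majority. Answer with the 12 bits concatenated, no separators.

Block 1 (000): 0 ones → 0
Block 2 (000): 0 ones → 0
Block 3 (010): 1 one → 0
Block 4 (001): 1 one → 0
Block 5 (111): 3 ones → 1
Block 6 (111): 3 ones → 1
Block 7 (010): 1 one → 0
Block 8 (011): 2 ones → 1
Block 9 (100): 1 one → 0
Block 10 (000): 0 ones → 0
Block 11 (000): 0 ones → 0
Block 12 (001): 1 one → 0

000011010000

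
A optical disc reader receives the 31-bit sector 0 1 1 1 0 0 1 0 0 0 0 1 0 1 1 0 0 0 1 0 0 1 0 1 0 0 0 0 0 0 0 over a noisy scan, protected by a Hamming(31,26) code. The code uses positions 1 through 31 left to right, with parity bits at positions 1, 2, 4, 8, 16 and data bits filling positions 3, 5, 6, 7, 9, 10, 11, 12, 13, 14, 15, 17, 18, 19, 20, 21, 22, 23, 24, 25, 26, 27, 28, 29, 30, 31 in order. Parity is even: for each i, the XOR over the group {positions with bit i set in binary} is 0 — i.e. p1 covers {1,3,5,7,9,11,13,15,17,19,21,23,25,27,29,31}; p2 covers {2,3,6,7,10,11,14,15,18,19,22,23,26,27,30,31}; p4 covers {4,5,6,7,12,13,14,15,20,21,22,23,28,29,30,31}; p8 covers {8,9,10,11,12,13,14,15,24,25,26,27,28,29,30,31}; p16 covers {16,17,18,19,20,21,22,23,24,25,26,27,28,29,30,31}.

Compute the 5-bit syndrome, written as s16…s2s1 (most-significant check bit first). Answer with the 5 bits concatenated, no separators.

10010

s1 (pos 1,3,5,7,9,11,13,15,17,19,21,23,25,27,29,31): 0⊕1⊕0⊕1⊕0⊕0⊕0⊕1⊕0⊕1⊕0⊕0⊕0⊕0⊕0⊕0 = 0
s2 (pos 2,3,6,7,10,11,14,15,18,19,22,23,26,27,30,31): 1⊕1⊕0⊕1⊕0⊕0⊕1⊕1⊕0⊕1⊕1⊕0⊕0⊕0⊕0⊕0 = 1
s4 (pos 4,5,6,7,12,13,14,15,20,21,22,23,28,29,30,31): 1⊕0⊕0⊕1⊕1⊕0⊕1⊕1⊕0⊕0⊕1⊕0⊕0⊕0⊕0⊕0 = 0
s8 (pos 8,9,10,11,12,13,14,15,24,25,26,27,28,29,30,31): 0⊕0⊕0⊕0⊕1⊕0⊕1⊕1⊕1⊕0⊕0⊕0⊕0⊕0⊕0⊕0 = 0
s16 (pos 16,17,18,19,20,21,22,23,24,25,26,27,28,29,30,31): 0⊕0⊕0⊕1⊕0⊕0⊕1⊕0⊕1⊕0⊕0⊕0⊕0⊕0⊕0⊕0 = 1
Syndrome s16…s1 = 10010 → error at position 18.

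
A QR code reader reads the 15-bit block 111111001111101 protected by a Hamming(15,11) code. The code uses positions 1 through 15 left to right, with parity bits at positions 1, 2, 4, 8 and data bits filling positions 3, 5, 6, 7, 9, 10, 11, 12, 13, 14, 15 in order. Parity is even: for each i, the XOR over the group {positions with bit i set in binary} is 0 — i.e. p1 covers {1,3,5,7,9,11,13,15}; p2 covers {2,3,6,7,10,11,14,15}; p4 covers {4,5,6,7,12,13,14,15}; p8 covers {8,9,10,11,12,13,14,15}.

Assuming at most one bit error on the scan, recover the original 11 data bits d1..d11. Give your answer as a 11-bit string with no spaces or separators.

s1 (pos 1,3,5,7,9,11,13,15): 1⊕1⊕1⊕0⊕1⊕1⊕1⊕1 = 1
s2 (pos 2,3,6,7,10,11,14,15): 1⊕1⊕1⊕0⊕1⊕1⊕0⊕1 = 0
s4 (pos 4,5,6,7,12,13,14,15): 1⊕1⊕1⊕0⊕1⊕1⊕0⊕1 = 0
s8 (pos 8,9,10,11,12,13,14,15): 0⊕1⊕1⊕1⊕1⊕1⊕0⊕1 = 0
Syndrome s8…s1 = 0001 → error at position 1.
Flip position 1: 111111001111101 → 011111001111101
Read data bits from positions 3,5,6,7,9,10,11,12,13,14,15: 11101111101

11101111101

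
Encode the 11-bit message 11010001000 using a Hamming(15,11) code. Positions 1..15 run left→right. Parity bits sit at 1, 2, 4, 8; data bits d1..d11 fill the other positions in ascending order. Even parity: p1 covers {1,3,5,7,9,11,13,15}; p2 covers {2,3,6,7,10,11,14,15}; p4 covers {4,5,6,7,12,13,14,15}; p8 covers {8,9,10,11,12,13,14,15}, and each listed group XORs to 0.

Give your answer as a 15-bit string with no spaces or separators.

101110110001000

Place data at non-parity positions: p1 p2 1 p4 1 0 1 p8 0 0 0 1 0 0 0
p1 (pos 1,3,5,7,9,11,13,15): XOR of data positions = 1⊕1⊕1⊕0⊕0⊕0⊕0 = 1
p2 (pos 2,3,6,7,10,11,14,15): XOR of data positions = 1⊕0⊕1⊕0⊕0⊕0⊕0 = 0
p4 (pos 4,5,6,7,12,13,14,15): XOR of data positions = 1⊕0⊕1⊕1⊕0⊕0⊕0 = 1
p8 (pos 8,9,10,11,12,13,14,15): XOR of data positions = 0⊕0⊕0⊕1⊕0⊕0⊕0 = 1
Codeword: 101110110001000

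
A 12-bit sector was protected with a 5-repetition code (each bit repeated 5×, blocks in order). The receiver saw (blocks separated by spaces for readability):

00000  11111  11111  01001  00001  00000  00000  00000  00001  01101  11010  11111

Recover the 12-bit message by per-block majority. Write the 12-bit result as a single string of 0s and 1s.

Block 1 (00000): 0 ones → 0
Block 2 (11111): 5 ones → 1
Block 3 (11111): 5 ones → 1
Block 4 (01001): 2 ones → 0
Block 5 (00001): 1 one → 0
Block 6 (00000): 0 ones → 0
Block 7 (00000): 0 ones → 0
Block 8 (00000): 0 ones → 0
Block 9 (00001): 1 one → 0
Block 10 (01101): 3 ones → 1
Block 11 (11010): 3 ones → 1
Block 12 (11111): 5 ones → 1

011000000111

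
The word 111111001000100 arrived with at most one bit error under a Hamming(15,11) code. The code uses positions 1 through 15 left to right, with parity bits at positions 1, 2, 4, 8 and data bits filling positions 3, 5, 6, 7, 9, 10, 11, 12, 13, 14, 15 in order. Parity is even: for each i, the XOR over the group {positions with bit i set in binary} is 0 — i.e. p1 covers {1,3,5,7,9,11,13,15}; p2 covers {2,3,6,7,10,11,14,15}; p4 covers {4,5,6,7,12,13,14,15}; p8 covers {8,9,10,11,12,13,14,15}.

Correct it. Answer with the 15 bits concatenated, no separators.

110111001000100

s1 (pos 1,3,5,7,9,11,13,15): 1⊕1⊕1⊕0⊕1⊕0⊕1⊕0 = 1
s2 (pos 2,3,6,7,10,11,14,15): 1⊕1⊕1⊕0⊕0⊕0⊕0⊕0 = 1
s4 (pos 4,5,6,7,12,13,14,15): 1⊕1⊕1⊕0⊕0⊕1⊕0⊕0 = 0
s8 (pos 8,9,10,11,12,13,14,15): 0⊕1⊕0⊕0⊕0⊕1⊕0⊕0 = 0
Syndrome s8…s1 = 0011 → error at position 3.
Flip position 3: 111111001000100 → 110111001000100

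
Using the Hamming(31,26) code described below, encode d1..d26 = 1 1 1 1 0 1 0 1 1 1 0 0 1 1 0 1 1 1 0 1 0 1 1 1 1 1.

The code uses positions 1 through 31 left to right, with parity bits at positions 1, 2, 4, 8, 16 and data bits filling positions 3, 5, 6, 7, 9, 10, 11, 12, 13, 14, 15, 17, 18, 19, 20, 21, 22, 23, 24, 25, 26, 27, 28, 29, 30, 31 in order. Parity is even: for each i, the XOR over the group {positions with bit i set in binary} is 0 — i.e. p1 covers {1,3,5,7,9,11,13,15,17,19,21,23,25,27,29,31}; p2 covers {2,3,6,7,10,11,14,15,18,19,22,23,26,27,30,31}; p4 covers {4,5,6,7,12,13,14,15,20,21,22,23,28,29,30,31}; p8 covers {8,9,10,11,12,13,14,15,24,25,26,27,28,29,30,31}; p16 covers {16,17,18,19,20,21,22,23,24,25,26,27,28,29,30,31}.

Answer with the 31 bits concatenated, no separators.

1011111001011101011011101011111

Place data at non-parity positions: p1 p2 1 p4 1 1 1 p8 0 1 0 1 1 1 0 p16 0 1 1 0 1 1 1 0 1 0 1 1 1 1 1
p1 (pos 1,3,5,7,9,11,13,15,17,19,21,23,25,27,29,31): XOR of data positions = 1⊕1⊕1⊕0⊕0⊕1⊕0⊕0⊕1⊕1⊕1⊕1⊕1⊕1⊕1 = 1
p2 (pos 2,3,6,7,10,11,14,15,18,19,22,23,26,27,30,31): XOR of data positions = 1⊕1⊕1⊕1⊕0⊕1⊕0⊕1⊕1⊕1⊕1⊕0⊕1⊕1⊕1 = 0
p4 (pos 4,5,6,7,12,13,14,15,20,21,22,23,28,29,30,31): XOR of data positions = 1⊕1⊕1⊕1⊕1⊕1⊕0⊕0⊕1⊕1⊕1⊕1⊕1⊕1⊕1 = 1
p8 (pos 8,9,10,11,12,13,14,15,24,25,26,27,28,29,30,31): XOR of data positions = 0⊕1⊕0⊕1⊕1⊕1⊕0⊕0⊕1⊕0⊕1⊕1⊕1⊕1⊕1 = 0
p16 (pos 16,17,18,19,20,21,22,23,24,25,26,27,28,29,30,31): XOR of data positions = 0⊕1⊕1⊕0⊕1⊕1⊕1⊕0⊕1⊕0⊕1⊕1⊕1⊕1⊕1 = 1
Codeword: 1011111001011101011011101011111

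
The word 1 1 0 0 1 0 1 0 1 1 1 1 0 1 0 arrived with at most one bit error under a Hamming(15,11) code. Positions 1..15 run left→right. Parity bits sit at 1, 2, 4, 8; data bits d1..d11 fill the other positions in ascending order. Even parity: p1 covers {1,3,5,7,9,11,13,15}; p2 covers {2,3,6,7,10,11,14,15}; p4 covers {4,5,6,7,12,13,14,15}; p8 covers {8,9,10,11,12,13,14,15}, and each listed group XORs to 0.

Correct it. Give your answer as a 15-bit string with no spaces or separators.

s1 (pos 1,3,5,7,9,11,13,15): 1⊕0⊕1⊕1⊕1⊕1⊕0⊕0 = 1
s2 (pos 2,3,6,7,10,11,14,15): 1⊕0⊕0⊕1⊕1⊕1⊕1⊕0 = 1
s4 (pos 4,5,6,7,12,13,14,15): 0⊕1⊕0⊕1⊕1⊕0⊕1⊕0 = 0
s8 (pos 8,9,10,11,12,13,14,15): 0⊕1⊕1⊕1⊕1⊕0⊕1⊕0 = 1
Syndrome s8…s1 = 1011 → error at position 11.
Flip position 11: 110010101111010 → 110010101101010

110010101101010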